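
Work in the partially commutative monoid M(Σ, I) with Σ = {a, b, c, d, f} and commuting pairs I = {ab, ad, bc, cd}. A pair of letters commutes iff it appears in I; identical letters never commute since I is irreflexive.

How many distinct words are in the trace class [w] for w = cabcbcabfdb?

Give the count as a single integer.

#0=c has no predecessor
#1=a depends on [0:c]
#2=b has no predecessor
#3=c depends on [1:a]
#4=b depends on [2:b]
#5=c depends on [3:c]
#6=a depends on [5:c]
#7=b depends on [4:b]
#8=f depends on [6:a, 7:b]
#9=d depends on [8:f]
#10=b depends on [9:d]
sources: [0:c, 2:b]
N(rest) = Σ N(rest − s) over sources s of rest; N(one piece) = 1:
  size 1 → [10]=1
  size 2 → [9,10]=1
  size 3 → [8,9,10]=1
  size 4 → [6,8,9,10]=1  [7,8,9,10]=1
  size 5 → [4,7,8,9,10]=1  [5,6,8,9,10]=1  [6,7,8,9,10]=2
  size 6 → [2,4,7,8,9,10]=1  [3,5,6,8,9,10]=1  [4,6,7,8,9,10]=3  [5,6,7,8,9,10]=3
  size 7 → [1,3,5,6,8,9,10]=1  [2,4,6,7,8,9,10]=4  [3,5,6,7,8,9,10]=4  [4,5,6,7,8,9,10]=6
  size 8 → [0,1,3,5,6,8,9,10]=1  [1,3,5,6,7,8,9,10]=5  [2,4,5,6,7,8,9,10]=10  [3,4,5,6,7,8,9,10]=10
  size 9 → [0,1,3,5,6,7,8,9,10]=6  [1,3,4,5,6,7,8,9,10]=15  [2,3,4,5,6,7,8,9,10]=20
  first=0(c) contributes 35
  first=2(b) contributes 21
|[w]| = 56

56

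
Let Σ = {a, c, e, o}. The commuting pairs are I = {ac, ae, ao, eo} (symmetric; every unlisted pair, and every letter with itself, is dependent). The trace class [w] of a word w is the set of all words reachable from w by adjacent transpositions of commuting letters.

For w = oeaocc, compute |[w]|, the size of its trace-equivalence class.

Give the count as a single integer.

piece 0:o — minimal
piece 1:e — minimal
piece 2:a — minimal
piece 3:o rests on {0:o}
piece 4:c rests on {1:e, 3:o}
piece 5:c rests on {4:c}
minimal pieces: {0:o, 1:e, 2:a}
ways to finish when only these pieces remain (= sum over removing one remaining piece with nothing left below it):
  1 left: {2}→1  {5}→1
  2 left: {2,5}→2  {4,5}→1
  3 left: {1,4,5}→1  {2,4,5}→3  {3,4,5}→1
  4 left: {0,3,4,5}→1  {1,2,4,5}→4  {1,3,4,5}→2  {2,3,4,5}→4
  placing 0:o first → 10 extensions
  placing 1:e first → 5 extensions
  placing 2:a first → 3 extensions
total linear extensions = 18

18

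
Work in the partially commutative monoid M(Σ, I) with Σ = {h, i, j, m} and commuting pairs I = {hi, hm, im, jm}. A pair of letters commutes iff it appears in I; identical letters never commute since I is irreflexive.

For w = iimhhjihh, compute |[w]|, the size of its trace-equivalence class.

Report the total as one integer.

162

piece 0:i — minimal
piece 1:i rests on {0:i}
piece 2:m — minimal
piece 3:h — minimal
piece 4:h rests on {3:h}
piece 5:j rests on {1:i, 4:h}
piece 6:i rests on {5:j}
piece 7:h rests on {5:j}
piece 8:h rests on {7:h}
minimal pieces: {0:i, 2:m, 3:h}
ways to finish when only these pieces remain (= sum over removing one remaining piece with nothing left below it):
  1 left: {2}→1  {6}→1  {8}→1
  2 left: {2,6}→2  {2,8}→2  {6,8}→2  {7,8}→1
  3 left: {2,6,8}→6  {2,7,8}→3  {6,7,8}→3
  4 left: {2,6,7,8}→12  {5,6,7,8}→3
  5 left: {1,5,6,7,8}→3  {2,5,6,7,8}→15  {4,5,6,7,8}→3
  6 left: {0,1,5,6,7,8}→3  {1,2,5,6,7,8}→18  {1,4,5,6,7,8}→6  {2,4,5,6,7,8}→18  {3,4,5,6,7,8}→3
  7 left: {0,1,2,5,6,7,8}→21  {0,1,4,5,6,7,8}→9  {1,2,4,5,6,7,8}→42  {1,3,4,5,6,7,8}→9  {2,3,4,5,6,7,8}→21
  placing 0:i first → 72 extensions
  placing 2:m first → 18 extensions
  placing 3:h first → 72 extensions
total linear extensions = 162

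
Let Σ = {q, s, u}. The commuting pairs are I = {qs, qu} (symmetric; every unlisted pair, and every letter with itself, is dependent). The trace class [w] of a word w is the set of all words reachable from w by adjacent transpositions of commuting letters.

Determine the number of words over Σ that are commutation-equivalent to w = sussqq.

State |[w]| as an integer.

#0=s has no predecessor
#1=u depends on [0:s]
#2=s depends on [1:u]
#3=s depends on [2:s]
#4=q has no predecessor
#5=q depends on [4:q]
sources: [0:s, 4:q]
N(rest) = Σ N(rest − s) over sources s of rest; N(one piece) = 1:
  size 1 → [3]=1  [5]=1
  size 2 → [2,3]=1  [3,5]=2  [4,5]=1
  size 3 → [1,2,3]=1  [2,3,5]=3  [3,4,5]=3
  size 4 → [0,1,2,3]=1  [1,2,3,5]=4  [2,3,4,5]=6
  first=0(s) contributes 10
  first=4(q) contributes 5
|[w]| = 15

15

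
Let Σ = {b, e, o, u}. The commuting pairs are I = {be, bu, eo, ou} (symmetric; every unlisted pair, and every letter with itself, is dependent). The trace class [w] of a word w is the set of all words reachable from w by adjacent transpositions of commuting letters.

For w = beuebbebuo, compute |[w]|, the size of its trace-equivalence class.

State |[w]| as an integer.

252

piece 0:b — minimal
piece 1:e — minimal
piece 2:u rests on {1:e}
piece 3:e rests on {2:u}
piece 4:b rests on {0:b}
piece 5:b rests on {4:b}
piece 6:e rests on {3:e}
piece 7:b rests on {5:b}
piece 8:u rests on {6:e}
piece 9:o rests on {7:b}
minimal pieces: {0:b, 1:e}
ways to finish when only these pieces remain (= sum over removing one remaining piece with nothing left below it):
  1 left: {8}→1  {9}→1
  2 left: {6,8}→1  {7,9}→1  {8,9}→2
  3 left: {3,6,8}→1  {5,7,9}→1  {6,8,9}→3  {7,8,9}→3
  4 left: {2,3,6,8}→1  {3,6,8,9}→4  {4,5,7,9}→1  {5,7,8,9}→4  {6,7,8,9}→6
  5 left: {0,4,5,7,9}→1  {1,2,3,6,8}→1  {2,3,6,8,9}→5  {3,6,7,8,9}→10  {4,5,7,8,9}→5  {5,6,7,8,9}→10
  6 left: {0,4,5,7,8,9}→6  {1,2,3,6,8,9}→6  {2,3,6,7,8,9}→15  {3,5,6,7,8,9}→20  {4,5,6,7,8,9}→15
  7 left: {0,4,5,6,7,8,9}→21  {1,2,3,6,7,8,9}→21  {2,3,5,6,7,8,9}→35  {3,4,5,6,7,8,9}→35
  8 left: {0,3,4,5,6,7,8,9}→56  {1,2,3,5,6,7,8,9}→56  {2,3,4,5,6,7,8,9}→70
  placing 0:b first → 126 extensions
  placing 1:e first → 126 extensions
total linear extensions = 252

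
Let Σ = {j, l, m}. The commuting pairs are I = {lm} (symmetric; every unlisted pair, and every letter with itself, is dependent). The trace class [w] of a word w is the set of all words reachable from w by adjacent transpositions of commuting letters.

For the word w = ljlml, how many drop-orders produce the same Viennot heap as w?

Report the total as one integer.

3

piece 0:l — minimal
piece 1:j rests on {0:l}
piece 2:l rests on {1:j}
piece 3:m rests on {1:j}
piece 4:l rests on {2:l}
minimal pieces: {0:l}
ways to finish when only these pieces remain (= sum over removing one remaining piece with nothing left below it):
  1 left: {3}→1  {4}→1
  2 left: {2,4}→1  {3,4}→2
  3 left: {2,3,4}→3
  placing 0:l first → 3 extensions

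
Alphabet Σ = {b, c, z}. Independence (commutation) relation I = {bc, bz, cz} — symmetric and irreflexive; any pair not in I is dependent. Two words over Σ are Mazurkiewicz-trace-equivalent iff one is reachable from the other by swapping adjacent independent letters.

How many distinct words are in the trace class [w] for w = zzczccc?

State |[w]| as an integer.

piece 0:z — minimal
piece 1:z rests on {0:z}
piece 2:c — minimal
piece 3:z rests on {1:z}
piece 4:c rests on {2:c}
piece 5:c rests on {4:c}
piece 6:c rests on {5:c}
minimal pieces: {0:z, 2:c}
ways to finish when only these pieces remain (= sum over removing one remaining piece with nothing left below it):
  1 left: {3}→1  {6}→1
  2 left: {1,3}→1  {3,6}→2  {5,6}→1
  3 left: {0,1,3}→1  {1,3,6}→3  {3,5,6}→3  {4,5,6}→1
  4 left: {0,1,3,6}→4  {1,3,5,6}→6  {2,4,5,6}→1  {3,4,5,6}→4
  5 left: {0,1,3,5,6}→10  {1,3,4,5,6}→10  {2,3,4,5,6}→5
  placing 0:z first → 15 extensions
  placing 2:c first → 20 extensions
total linear extensions = 35

35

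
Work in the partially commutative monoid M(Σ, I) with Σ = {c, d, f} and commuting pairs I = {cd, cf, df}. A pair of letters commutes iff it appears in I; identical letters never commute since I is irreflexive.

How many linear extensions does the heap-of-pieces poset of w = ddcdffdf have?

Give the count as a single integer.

280

drop 0:d onto floor
drop 1:d onto {0:d}
drop 2:c onto floor
drop 3:d onto {1:d}
drop 4:f onto floor
drop 5:f onto {4:f}
drop 6:d onto {3:d}
drop 7:f onto {5:f}
ground layer = {0:d, 2:c, 4:f}
drop-orders for the pieces not yet dropped (sum over which currently-grounded one goes next):
  1 to go: {2} 1  {6} 1  {7} 1
  2 to go: {2,6} 2  {2,7} 2  {3,6} 1  {5,7} 1  {6,7} 2
  3 to go: {1,3,6} 1  {2,3,6} 3  {2,5,7} 3  {2,6,7} 6  {3,6,7} 3  {4,5,7} 1  {5,6,7} 3
  4 to go: {0,1,3,6} 1  {1,2,3,6} 4  {1,3,6,7} 4  {2,3,6,7} 12  {2,4,5,7} 4  {2,5,6,7} 12  {3,5,6,7} 6  {4,5,6,7} 4
  5 to go: {0,1,2,3,6} 5  {0,1,3,6,7} 5  {1,2,3,6,7} 20  {1,3,5,6,7} 10  {2,3,5,6,7} 30  {2,4,5,6,7} 20  {3,4,5,6,7} 10
  6 to go: {0,1,2,3,6,7} 30  {0,1,3,5,6,7} 15  {1,2,3,5,6,7} 60  {1,3,4,5,6,7} 20  {2,3,4,5,6,7} 60
  if 0:d drops first: 140 orders
  if 2:c drops first: 35 orders
  if 4:f drops first: 105 orders
heap linearizations: 280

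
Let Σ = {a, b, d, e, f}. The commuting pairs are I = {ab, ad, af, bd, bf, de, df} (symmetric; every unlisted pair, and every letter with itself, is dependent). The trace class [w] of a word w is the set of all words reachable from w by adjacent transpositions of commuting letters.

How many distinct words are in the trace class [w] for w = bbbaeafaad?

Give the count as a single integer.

#0=b has no predecessor
#1=b depends on [0:b]
#2=b depends on [1:b]
#3=a has no predecessor
#4=e depends on [2:b, 3:a]
#5=a depends on [4:e]
#6=f depends on [4:e]
#7=a depends on [5:a]
#8=a depends on [7:a]
#9=d has no predecessor
sources: [0:b, 3:a, 9:d]
N(rest) = Σ N(rest − s) over sources s of rest; N(one piece) = 1:
  size 1 → [6]=1  [8]=1  [9]=1
  size 2 → [6,8]=2  [6,9]=2  [7,8]=1  [8,9]=2
  size 3 → [5,7,8]=1  [6,7,8]=3  [6,8,9]=6  [7,8,9]=3
  size 4 → [5,6,7,8]=4  [5,7,8,9]=4  [6,7,8,9]=12
  size 5 → [4,5,6,7,8]=4  [5,6,7,8,9]=20
  size 6 → [2,4,5,6,7,8]=4  [3,4,5,6,7,8]=4  [4,5,6,7,8,9]=24
  size 7 → [1,2,4,5,6,7,8]=4  [2,3,4,5,6,7,8]=8  [2,4,5,6,7,8,9]=28  [3,4,5,6,7,8,9]=28
  size 8 → [0,1,2,4,5,6,7,8]=4  [1,2,3,4,5,6,7,8]=12  [1,2,4,5,6,7,8,9]=32  [2,3,4,5,6,7,8,9]=64
  first=0(b) contributes 108
  first=3(a) contributes 36
  first=9(d) contributes 16
|[w]| = 160

160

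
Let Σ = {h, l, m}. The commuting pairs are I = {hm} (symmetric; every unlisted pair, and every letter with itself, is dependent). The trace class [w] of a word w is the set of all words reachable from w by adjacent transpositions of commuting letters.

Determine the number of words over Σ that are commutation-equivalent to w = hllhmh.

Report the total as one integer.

3

drop 0:h onto floor
drop 1:l onto {0:h}
drop 2:l onto {1:l}
drop 3:h onto {2:l}
drop 4:m onto {2:l}
drop 5:h onto {3:h}
ground layer = {0:h}
drop-orders for the pieces not yet dropped (sum over which currently-grounded one goes next):
  1 to go: {4} 1  {5} 1
  2 to go: {3,5} 1  {4,5} 2
  3 to go: {3,4,5} 3
  4 to go: {2,3,4,5} 3
  if 0:h drops first: 3 orders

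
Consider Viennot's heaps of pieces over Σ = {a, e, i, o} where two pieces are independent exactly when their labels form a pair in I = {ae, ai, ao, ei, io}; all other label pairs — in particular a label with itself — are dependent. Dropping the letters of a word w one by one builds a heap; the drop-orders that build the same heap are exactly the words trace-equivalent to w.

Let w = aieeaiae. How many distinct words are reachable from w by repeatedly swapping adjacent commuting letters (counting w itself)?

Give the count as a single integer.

drop 0:a onto floor
drop 1:i onto floor
drop 2:e onto floor
drop 3:e onto {2:e}
drop 4:a onto {0:a}
drop 5:i onto {1:i}
drop 6:a onto {4:a}
drop 7:e onto {3:e}
ground layer = {0:a, 1:i, 2:e}
drop-orders for the pieces not yet dropped (sum over which currently-grounded one goes next):
  1 to go: {5} 1  {6} 1  {7} 1
  2 to go: {1,5} 1  {3,7} 1  {4,6} 1  {5,6} 2  {5,7} 2  {6,7} 2
  3 to go: {0,4,6} 1  {1,5,6} 3  {1,5,7} 3  {2,3,7} 1  {3,5,7} 3  {3,6,7} 3  {4,5,6} 3  {4,6,7} 3  {5,6,7} 6
  4 to go: {0,4,5,6} 4  {0,4,6,7} 4  {1,3,5,7} 6  {1,4,5,6} 6  {1,5,6,7} 12  {2,3,5,7} 4  {2,3,6,7} 4  {3,4,6,7} 6  {3,5,6,7} 12  {4,5,6,7} 12
  5 to go: {0,1,4,5,6} 10  {0,3,4,6,7} 10  {0,4,5,6,7} 20  {1,2,3,5,7} 10  {1,3,5,6,7} 30  {1,4,5,6,7} 30  {2,3,4,6,7} 10  {2,3,5,6,7} 20  {3,4,5,6,7} 30
  6 to go: {0,1,4,5,6,7} 60  {0,2,3,4,6,7} 20  {0,3,4,5,6,7} 60  {1,2,3,5,6,7} 60  {1,3,4,5,6,7} 90  {2,3,4,5,6,7} 60
  if 0:a drops first: 210 orders
  if 1:i drops first: 140 orders
  if 2:e drops first: 210 orders
heap linearizations: 560

560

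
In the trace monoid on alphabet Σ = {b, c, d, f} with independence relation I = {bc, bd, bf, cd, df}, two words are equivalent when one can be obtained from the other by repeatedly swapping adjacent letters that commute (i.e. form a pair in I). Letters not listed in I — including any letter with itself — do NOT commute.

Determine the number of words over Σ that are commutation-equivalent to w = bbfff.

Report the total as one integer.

#0=b has no predecessor
#1=b depends on [0:b]
#2=f has no predecessor
#3=f depends on [2:f]
#4=f depends on [3:f]
sources: [0:b, 2:f]
N(rest) = Σ N(rest − s) over sources s of rest; N(one piece) = 1:
  size 1 → [1]=1  [4]=1
  size 2 → [0,1]=1  [1,4]=2  [3,4]=1
  size 3 → [0,1,4]=3  [1,3,4]=3  [2,3,4]=1
  first=0(b) contributes 4
  first=2(f) contributes 6
|[w]| = 10

10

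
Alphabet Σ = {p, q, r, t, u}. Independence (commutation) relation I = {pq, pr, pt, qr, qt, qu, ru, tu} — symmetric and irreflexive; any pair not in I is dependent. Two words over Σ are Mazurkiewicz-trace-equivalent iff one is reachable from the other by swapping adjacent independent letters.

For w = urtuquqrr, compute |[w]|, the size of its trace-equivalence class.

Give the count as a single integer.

1260

0(u) covers ∅
1(r) covers ∅
2(t) covers 1:r
3(u) covers 0:u
4(q) covers ∅
5(u) covers 3:u
6(q) covers 4:q
7(r) covers 2:t
8(r) covers 7:r
floor of heap: 0:u, 1:r, 4:q
completions by unplaced set U, small U first (add the entries for U minus each lowest piece of U):
  |U|=1: {5}:1  {6}:1  {8}:1
  |U|=2: {3,5}:1  {4,6}:1  {5,6}:2  {5,8}:2  {6,8}:2  {7,8}:1
  |U|=3: {0,3,5}:1  {2,7,8}:1  {3,5,6}:3  {3,5,8}:3  {4,5,6}:3  {4,6,8}:3  {5,6,8}:6  {5,7,8}:3  {6,7,8}:3
  |U|=4: {0,3,5,6}:4  {0,3,5,8}:4  {1,2,7,8}:1  {2,5,7,8}:4  {2,6,7,8}:4  {3,4,5,6}:6  {3,5,6,8}:12  {3,5,7,8}:6  {4,5,6,8}:12  {4,6,7,8}:6  {5,6,7,8}:12
  |U|=5: {0,3,4,5,6}:10  {0,3,5,6,8}:20  {0,3,5,7,8}:10  {1,2,5,7,8}:5  {1,2,6,7,8}:5  {2,3,5,7,8}:10  {2,4,6,7,8}:10  {2,5,6,7,8}:20  {3,4,5,6,8}:30  {3,5,6,7,8}:30  {4,5,6,7,8}:30
  |U|=6: {0,2,3,5,7,8}:20  {0,3,4,5,6,8}:60  {0,3,5,6,7,8}:60  {1,2,3,5,7,8}:15  {1,2,4,6,7,8}:15  {1,2,5,6,7,8}:30  {2,3,5,6,7,8}:60  {2,4,5,6,7,8}:60  {3,4,5,6,7,8}:90
  |U|=7: {0,1,2,3,5,7,8}:35  {0,2,3,5,6,7,8}:140  {0,3,4,5,6,7,8}:210  {1,2,3,5,6,7,8}:105  {1,2,4,5,6,7,8}:105  {2,3,4,5,6,7,8}:210
  start at 0(u): 420
  start at 1(r): 560
  start at 4(q): 280
sum over floor = 1260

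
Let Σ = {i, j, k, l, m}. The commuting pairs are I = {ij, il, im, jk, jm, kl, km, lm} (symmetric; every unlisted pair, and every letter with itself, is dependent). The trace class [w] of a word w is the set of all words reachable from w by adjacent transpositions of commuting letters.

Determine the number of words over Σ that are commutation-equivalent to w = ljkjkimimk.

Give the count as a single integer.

drop 0:l onto floor
drop 1:j onto {0:l}
drop 2:k onto floor
drop 3:j onto {1:j}
drop 4:k onto {2:k}
drop 5:i onto {4:k}
drop 6:m onto floor
drop 7:i onto {5:i}
drop 8:m onto {6:m}
drop 9:k onto {7:i}
ground layer = {0:l, 2:k, 6:m}
drop-orders for the pieces not yet dropped (sum over which currently-grounded one goes next):
  1 to go: {3} 1  {8} 1  {9} 1
  2 to go: {1,3} 1  {3,8} 2  {3,9} 2  {6,8} 1  {7,9} 1  {8,9} 2
  3 to go: {0,1,3} 1  {1,3,8} 3  {1,3,9} 3  {3,6,8} 3  {3,7,9} 3  {3,8,9} 6  {5,7,9} 1  {6,8,9} 3  {7,8,9} 3
  4 to go: {0,1,3,8} 4  {0,1,3,9} 4  {1,3,6,8} 6  {1,3,7,9} 6  {1,3,8,9} 12  {3,5,7,9} 4  {3,6,8,9} 12  {3,7,8,9} 12  {4,5,7,9} 1  {5,7,8,9} 4  {6,7,8,9} 6
  5 to go: {0,1,3,6,8} 10  {0,1,3,7,9} 10  {0,1,3,8,9} 20  {1,3,5,7,9} 10  {1,3,6,8,9} 30  {1,3,7,8,9} 30  {2,4,5,7,9} 1  {3,4,5,7,9} 5  {3,5,7,8,9} 20  {3,6,7,8,9} 30  {4,5,7,8,9} 5  {5,6,7,8,9} 10
  6 to go: {0,1,3,5,7,9} 20  {0,1,3,6,8,9} 60  {0,1,3,7,8,9} 60  {1,3,4,5,7,9} 15  {1,3,5,7,8,9} 60  {1,3,6,7,8,9} 90  {2,3,4,5,7,9} 6  {2,4,5,7,8,9} 6  {3,4,5,7,8,9} 30  {3,5,6,7,8,9} 60  {4,5,6,7,8,9} 15
  7 to go: {0,1,3,4,5,7,9} 35  {0,1,3,5,7,8,9} 140  {0,1,3,6,7,8,9} 210  {1,2,3,4,5,7,9} 21  {1,3,4,5,7,8,9} 105  {1,3,5,6,7,8,9} 210  {2,3,4,5,7,8,9} 42  {2,4,5,6,7,8,9} 21  {3,4,5,6,7,8,9} 105
  8 to go: {0,1,2,3,4,5,7,9} 56  {0,1,3,4,5,7,8,9} 280  {0,1,3,5,6,7,8,9} 560  {1,2,3,4,5,7,8,9} 168  {1,3,4,5,6,7,8,9} 420  {2,3,4,5,6,7,8,9} 168
  if 0:l drops first: 756 orders
  if 2:k drops first: 1260 orders
  if 6:m drops first: 504 orders
heap linearizations: 2520

2520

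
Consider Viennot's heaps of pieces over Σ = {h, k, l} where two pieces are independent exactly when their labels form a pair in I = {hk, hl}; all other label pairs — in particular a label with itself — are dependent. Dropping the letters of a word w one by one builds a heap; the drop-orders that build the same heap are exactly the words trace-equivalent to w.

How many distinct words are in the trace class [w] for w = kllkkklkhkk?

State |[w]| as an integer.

11

piece 0:k — minimal
piece 1:l rests on {0:k}
piece 2:l rests on {1:l}
piece 3:k rests on {2:l}
piece 4:k rests on {3:k}
piece 5:k rests on {4:k}
piece 6:l rests on {5:k}
piece 7:k rests on {6:l}
piece 8:h — minimal
piece 9:k rests on {7:k}
piece 10:k rests on {9:k}
minimal pieces: {0:k, 8:h}
ways to finish when only these pieces remain (= sum over removing one remaining piece with nothing left below it):
  1 left: {8}→1  {10}→1
  2 left: {8,10}→2  {9,10}→1
  3 left: {7,9,10}→1  {8,9,10}→3
  4 left: {6,7,9,10}→1  {7,8,9,10}→4
  5 left: {5,6,7,9,10}→1  {6,7,8,9,10}→5
  6 left: {4,5,6,7,9,10}→1  {5,6,7,8,9,10}→6
  7 left: {3,4,5,6,7,9,10}→1  {4,5,6,7,8,9,10}→7
  8 left: {2,3,4,5,6,7,9,10}→1  {3,4,5,6,7,8,9,10}→8
  9 left: {1,2,3,4,5,6,7,9,10}→1  {2,3,4,5,6,7,8,9,10}→9
  placing 0:k first → 10 extensions
  placing 8:h first → 1 extensions
total linear extensions = 11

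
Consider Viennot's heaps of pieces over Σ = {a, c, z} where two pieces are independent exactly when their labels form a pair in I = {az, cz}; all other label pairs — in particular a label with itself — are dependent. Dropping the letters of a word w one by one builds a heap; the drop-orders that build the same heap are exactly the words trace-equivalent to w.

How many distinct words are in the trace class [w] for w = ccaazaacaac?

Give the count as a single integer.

11

0(c) covers ∅
1(c) covers 0:c
2(a) covers 1:c
3(a) covers 2:a
4(z) covers ∅
5(a) covers 3:a
6(a) covers 5:a
7(c) covers 6:a
8(a) covers 7:c
9(a) covers 8:a
10(c) covers 9:a
floor of heap: 0:c, 4:z
completions by unplaced set U, small U first (add the entries for U minus each lowest piece of U):
  |U|=1: {4}:1  {10}:1
  |U|=2: {4,10}:2  {9,10}:1
  |U|=3: {4,9,10}:3  {8,9,10}:1
  |U|=4: {4,8,9,10}:4  {7,8,9,10}:1
  |U|=5: {4,7,8,9,10}:5  {6,7,8,9,10}:1
  |U|=6: {4,6,7,8,9,10}:6  {5,6,7,8,9,10}:1
  |U|=7: {3,5,6,7,8,9,10}:1  {4,5,6,7,8,9,10}:7
  |U|=8: {2,3,5,6,7,8,9,10}:1  {3,4,5,6,7,8,9,10}:8
  |U|=9: {1,2,3,5,6,7,8,9,10}:1  {2,3,4,5,6,7,8,9,10}:9
  start at 0(c): 10
  start at 4(z): 1
sum over floor = 11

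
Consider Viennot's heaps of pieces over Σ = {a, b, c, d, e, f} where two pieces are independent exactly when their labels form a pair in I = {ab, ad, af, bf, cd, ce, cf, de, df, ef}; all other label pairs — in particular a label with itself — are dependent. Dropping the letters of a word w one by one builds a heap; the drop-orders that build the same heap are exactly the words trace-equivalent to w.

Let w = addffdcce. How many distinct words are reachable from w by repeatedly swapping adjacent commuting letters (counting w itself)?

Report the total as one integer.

3780

0(a) covers ∅
1(d) covers ∅
2(d) covers 1:d
3(f) covers ∅
4(f) covers 3:f
5(d) covers 2:d
6(c) covers 0:a
7(c) covers 6:c
8(e) covers 0:a
floor of heap: 0:a, 1:d, 3:f
completions by unplaced set U, small U first (add the entries for U minus each lowest piece of U):
  |U|=1: {4}:1  {5}:1  {7}:1  {8}:1
  |U|=2: {2,5}:1  {3,4}:1  {4,5}:2  {4,7}:2  {4,8}:2  {5,7}:2  {5,8}:2  {6,7}:1  {7,8}:2
  |U|=3: {1,2,5}:1  {2,4,5}:3  {2,5,7}:3  {2,5,8}:3  {3,4,5}:3  {3,4,7}:3  {3,4,8}:3  {4,5,7}:6  {4,5,8}:6  {4,6,7}:3  {4,7,8}:6  {5,6,7}:3  {5,7,8}:6  {6,7,8}:3
  |U|=4: {0,6,7,8}:3  {1,2,4,5}:4  {1,2,5,7}:4  {1,2,5,8}:4  {2,3,4,5}:6  {2,4,5,7}:12  {2,4,5,8}:12  {2,5,6,7}:6  {2,5,7,8}:12  {3,4,5,7}:12  {3,4,5,8}:12  {3,4,6,7}:6  {3,4,7,8}:12  {4,5,6,7}:12  {4,5,7,8}:24  {4,6,7,8}:12  {5,6,7,8}:12
  |U|=5: {0,4,6,7,8}:15  {0,5,6,7,8}:15  {1,2,3,4,5}:10  {1,2,4,5,7}:20  {1,2,4,5,8}:20  {1,2,5,6,7}:10  {1,2,5,7,8}:20  {2,3,4,5,7}:30  {2,3,4,5,8}:30  {2,4,5,6,7}:30  {2,4,5,7,8}:60  {2,5,6,7,8}:30  {3,4,5,6,7}:30  {3,4,5,7,8}:60  {3,4,6,7,8}:30  {4,5,6,7,8}:60
  |U|=6: {0,2,5,6,7,8}:45  {0,3,4,6,7,8}:45  {0,4,5,6,7,8}:90  {1,2,3,4,5,7}:60  {1,2,3,4,5,8}:60  {1,2,4,5,6,7}:60  {1,2,4,5,7,8}:120  {1,2,5,6,7,8}:60  {2,3,4,5,6,7}:90  {2,3,4,5,7,8}:180  {2,4,5,6,7,8}:180  {3,4,5,6,7,8}:180
  |U|=7: {0,1,2,5,6,7,8}:105  {0,2,4,5,6,7,8}:315  {0,3,4,5,6,7,8}:315  {1,2,3,4,5,6,7}:210  {1,2,3,4,5,7,8}:420  {1,2,4,5,6,7,8}:420  {2,3,4,5,6,7,8}:630
  start at 0(a): 1680
  start at 1(d): 1260
  start at 3(f): 840
sum over floor = 3780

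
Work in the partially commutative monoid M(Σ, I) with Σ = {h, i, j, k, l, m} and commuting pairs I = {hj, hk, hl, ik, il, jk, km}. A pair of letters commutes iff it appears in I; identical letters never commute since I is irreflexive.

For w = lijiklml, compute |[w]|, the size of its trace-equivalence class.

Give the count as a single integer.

0(l) covers ∅
1(i) covers ∅
2(j) covers 0:l, 1:i
3(i) covers 2:j
4(k) covers 0:l
5(l) covers 2:j, 4:k
6(m) covers 3:i, 5:l
7(l) covers 6:m
floor of heap: 0:l, 1:i
completions by unplaced set U, small U first (add the entries for U minus each lowest piece of U):
  |U|=1: {7}:1
  |U|=2: {6,7}:1
  |U|=3: {3,6,7}:1  {5,6,7}:1
  |U|=4: {3,5,6,7}:2  {4,5,6,7}:1
  |U|=5: {2,3,5,6,7}:2  {3,4,5,6,7}:3
  |U|=6: {1,2,3,5,6,7}:2  {2,3,4,5,6,7}:5
  start at 0(l): 7
  start at 1(i): 5
sum over floor = 12

12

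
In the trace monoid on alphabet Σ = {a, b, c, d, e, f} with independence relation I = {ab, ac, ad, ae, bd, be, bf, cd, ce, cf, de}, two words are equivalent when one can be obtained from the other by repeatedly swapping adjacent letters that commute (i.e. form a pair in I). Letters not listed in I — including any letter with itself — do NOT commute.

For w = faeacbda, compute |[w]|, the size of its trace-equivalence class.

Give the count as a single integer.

piece 0:f — minimal
piece 1:a rests on {0:f}
piece 2:e rests on {0:f}
piece 3:a rests on {1:a}
piece 4:c — minimal
piece 5:b rests on {4:c}
piece 6:d rests on {0:f}
piece 7:a rests on {3:a}
minimal pieces: {0:f, 4:c}
ways to finish when only these pieces remain (= sum over removing one remaining piece with nothing left below it):
  1 left: {2}→1  {5}→1  {6}→1  {7}→1
  2 left: {2,5}→2  {2,6}→2  {2,7}→2  {3,7}→1  {4,5}→1  {5,6}→2  {5,7}→2  {6,7}→2
  3 left: {1,3,7}→1  {2,3,7}→3  {2,4,5}→3  {2,5,6}→6  {2,5,7}→6  {2,6,7}→6  {3,5,7}→3  {3,6,7}→3  {4,5,6}→3  {4,5,7}→3  {5,6,7}→6
  4 left: {1,2,3,7}→4  {1,3,5,7}→4  {1,3,6,7}→4  {2,3,5,7}→12  {2,3,6,7}→12  {2,4,5,6}→12  {2,4,5,7}→12  {2,5,6,7}→24  {3,4,5,7}→6  {3,5,6,7}→12  {4,5,6,7}→12
  5 left: {1,2,3,5,7}→20  {1,2,3,6,7}→20  {1,3,4,5,7}→10  {1,3,5,6,7}→20  {2,3,4,5,7}→30  {2,3,5,6,7}→60  {2,4,5,6,7}→60  {3,4,5,6,7}→30
  6 left: {0,1,2,3,6,7}→20  {1,2,3,4,5,7}→60  {1,2,3,5,6,7}→120  {1,3,4,5,6,7}→60  {2,3,4,5,6,7}→180
  placing 0:f first → 420 extensions
  placing 4:c first → 140 extensions
total linear extensions = 560

560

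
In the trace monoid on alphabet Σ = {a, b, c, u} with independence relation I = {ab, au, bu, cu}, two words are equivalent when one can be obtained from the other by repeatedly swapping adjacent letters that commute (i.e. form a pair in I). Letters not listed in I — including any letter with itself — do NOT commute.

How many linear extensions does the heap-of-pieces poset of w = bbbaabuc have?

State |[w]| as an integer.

120

0(b) covers ∅
1(b) covers 0:b
2(b) covers 1:b
3(a) covers ∅
4(a) covers 3:a
5(b) covers 2:b
6(u) covers ∅
7(c) covers 4:a, 5:b
floor of heap: 0:b, 3:a, 6:u
completions by unplaced set U, small U first (add the entries for U minus each lowest piece of U):
  |U|=1: {6}:1  {7}:1
  |U|=2: {4,7}:1  {5,7}:1  {6,7}:2
  |U|=3: {2,5,7}:1  {3,4,7}:1  {4,5,7}:2  {4,6,7}:3  {5,6,7}:3
  |U|=4: {1,2,5,7}:1  {2,4,5,7}:3  {2,5,6,7}:4  {3,4,5,7}:3  {3,4,6,7}:4  {4,5,6,7}:8
  |U|=5: {0,1,2,5,7}:1  {1,2,4,5,7}:4  {1,2,5,6,7}:5  {2,3,4,5,7}:6  {2,4,5,6,7}:15  {3,4,5,6,7}:15
  |U|=6: {0,1,2,4,5,7}:5  {0,1,2,5,6,7}:6  {1,2,3,4,5,7}:10  {1,2,4,5,6,7}:24  {2,3,4,5,6,7}:36
  start at 0(b): 70
  start at 3(a): 35
  start at 6(u): 15
sum over floor = 120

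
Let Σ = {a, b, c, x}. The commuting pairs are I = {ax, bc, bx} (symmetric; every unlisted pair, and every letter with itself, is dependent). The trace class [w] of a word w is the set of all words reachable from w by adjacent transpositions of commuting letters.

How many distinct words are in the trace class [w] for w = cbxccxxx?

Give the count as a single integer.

8

0(c) covers ∅
1(b) covers ∅
2(x) covers 0:c
3(c) covers 2:x
4(c) covers 3:c
5(x) covers 4:c
6(x) covers 5:x
7(x) covers 6:x
floor of heap: 0:c, 1:b
completions by unplaced set U, small U first (add the entries for U minus each lowest piece of U):
  |U|=1: {1}:1  {7}:1
  |U|=2: {1,7}:2  {6,7}:1
  |U|=3: {1,6,7}:3  {5,6,7}:1
  |U|=4: {1,5,6,7}:4  {4,5,6,7}:1
  |U|=5: {1,4,5,6,7}:5  {3,4,5,6,7}:1
  |U|=6: {1,3,4,5,6,7}:6  {2,3,4,5,6,7}:1
  start at 0(c): 7
  start at 1(b): 1
sum over floor = 8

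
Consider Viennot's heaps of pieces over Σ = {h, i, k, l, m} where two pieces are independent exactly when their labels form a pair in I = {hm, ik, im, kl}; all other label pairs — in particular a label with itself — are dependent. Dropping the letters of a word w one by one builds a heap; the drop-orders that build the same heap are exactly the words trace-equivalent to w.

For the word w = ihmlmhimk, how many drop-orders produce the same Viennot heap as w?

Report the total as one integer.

27

piece 0:i — minimal
piece 1:h rests on {0:i}
piece 2:m — minimal
piece 3:l rests on {1:h, 2:m}
piece 4:m rests on {3:l}
piece 5:h rests on {3:l}
piece 6:i rests on {5:h}
piece 7:m rests on {4:m}
piece 8:k rests on {5:h, 7:m}
minimal pieces: {0:i, 2:m}
ways to finish when only these pieces remain (= sum over removing one remaining piece with nothing left below it):
  1 left: {6}→1  {8}→1
  2 left: {6,8}→2  {7,8}→1
  3 left: {4,7,8}→1  {5,6,8}→2  {6,7,8}→3
  4 left: {4,6,7,8}→4  {5,6,7,8}→5
  5 left: {4,5,6,7,8}→9
  6 left: {3,4,5,6,7,8}→9
  7 left: {1,3,4,5,6,7,8}→9  {2,3,4,5,6,7,8}→9
  placing 0:i first → 18 extensions
  placing 2:m first → 9 extensions
total linear extensions = 27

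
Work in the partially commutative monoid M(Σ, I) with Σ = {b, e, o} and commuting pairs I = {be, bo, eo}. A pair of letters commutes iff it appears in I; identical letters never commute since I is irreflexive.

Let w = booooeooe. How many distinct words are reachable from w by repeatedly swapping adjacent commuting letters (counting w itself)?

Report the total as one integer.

252

#0=b has no predecessor
#1=o has no predecessor
#2=o depends on [1:o]
#3=o depends on [2:o]
#4=o depends on [3:o]
#5=e has no predecessor
#6=o depends on [4:o]
#7=o depends on [6:o]
#8=e depends on [5:e]
sources: [0:b, 1:o, 5:e]
N(rest) = Σ N(rest − s) over sources s of rest; N(one piece) = 1:
  size 1 → [0]=1  [7]=1  [8]=1
  size 2 → [0,7]=2  [0,8]=2  [5,8]=1  [6,7]=1  [7,8]=2
  size 3 → [0,5,8]=3  [0,6,7]=3  [0,7,8]=6  [4,6,7]=1  [5,7,8]=3  [6,7,8]=3
  size 4 → [0,4,6,7]=4  [0,5,7,8]=12  [0,6,7,8]=12  [3,4,6,7]=1  [4,6,7,8]=4  [5,6,7,8]=6
  size 5 → [0,3,4,6,7]=5  [0,4,6,7,8]=20  [0,5,6,7,8]=30  [2,3,4,6,7]=1  [3,4,6,7,8]=5  [4,5,6,7,8]=10
  size 6 → [0,2,3,4,6,7]=6  [0,3,4,6,7,8]=30  [0,4,5,6,7,8]=60  [1,2,3,4,6,7]=1  [2,3,4,6,7,8]=6  [3,4,5,6,7,8]=15
  size 7 → [0,1,2,3,4,6,7]=7  [0,2,3,4,6,7,8]=42  [0,3,4,5,6,7,8]=105  [1,2,3,4,6,7,8]=7  [2,3,4,5,6,7,8]=21
  first=0(b) contributes 28
  first=1(o) contributes 168
  first=5(e) contributes 56
|[w]| = 252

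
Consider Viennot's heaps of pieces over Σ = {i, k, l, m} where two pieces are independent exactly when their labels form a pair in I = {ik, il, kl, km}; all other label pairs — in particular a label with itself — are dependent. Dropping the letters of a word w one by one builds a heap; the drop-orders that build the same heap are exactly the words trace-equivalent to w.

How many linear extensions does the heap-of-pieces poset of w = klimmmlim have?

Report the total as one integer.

0(k) covers ∅
1(l) covers ∅
2(i) covers ∅
3(m) covers 1:l, 2:i
4(m) covers 3:m
5(m) covers 4:m
6(l) covers 5:m
7(i) covers 5:m
8(m) covers 6:l, 7:i
floor of heap: 0:k, 1:l, 2:i
completions by unplaced set U, small U first (add the entries for U minus each lowest piece of U):
  |U|=1: {0}:1  {8}:1
  |U|=2: {0,8}:2  {6,8}:1  {7,8}:1
  |U|=3: {0,6,8}:3  {0,7,8}:3  {6,7,8}:2
  |U|=4: {0,6,7,8}:8  {5,6,7,8}:2
  |U|=5: {0,5,6,7,8}:10  {4,5,6,7,8}:2
  |U|=6: {0,4,5,6,7,8}:12  {3,4,5,6,7,8}:2
  |U|=7: {0,3,4,5,6,7,8}:14  {1,3,4,5,6,7,8}:2  {2,3,4,5,6,7,8}:2
  start at 0(k): 4
  start at 1(l): 16
  start at 2(i): 16
sum over floor = 36

36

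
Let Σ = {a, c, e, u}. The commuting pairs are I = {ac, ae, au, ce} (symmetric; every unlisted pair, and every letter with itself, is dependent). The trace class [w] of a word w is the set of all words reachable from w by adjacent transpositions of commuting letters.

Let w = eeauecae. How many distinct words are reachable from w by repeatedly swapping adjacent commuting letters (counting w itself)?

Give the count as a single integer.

84

0(e) covers ∅
1(e) covers 0:e
2(a) covers ∅
3(u) covers 1:e
4(e) covers 3:u
5(c) covers 3:u
6(a) covers 2:a
7(e) covers 4:e
floor of heap: 0:e, 2:a
completions by unplaced set U, small U first (add the entries for U minus each lowest piece of U):
  |U|=1: {5}:1  {6}:1  {7}:1
  |U|=2: {2,6}:1  {4,7}:1  {5,6}:2  {5,7}:2  {6,7}:2
  |U|=3: {2,5,6}:3  {2,6,7}:3  {4,5,7}:3  {4,6,7}:3  {5,6,7}:6
  |U|=4: {2,4,6,7}:6  {2,5,6,7}:12  {3,4,5,7}:3  {4,5,6,7}:12
  |U|=5: {1,3,4,5,7}:3  {2,4,5,6,7}:30  {3,4,5,6,7}:15
  |U|=6: {0,1,3,4,5,7}:3  {1,3,4,5,6,7}:18  {2,3,4,5,6,7}:45
  start at 0(e): 63
  start at 2(a): 21
sum over floor = 84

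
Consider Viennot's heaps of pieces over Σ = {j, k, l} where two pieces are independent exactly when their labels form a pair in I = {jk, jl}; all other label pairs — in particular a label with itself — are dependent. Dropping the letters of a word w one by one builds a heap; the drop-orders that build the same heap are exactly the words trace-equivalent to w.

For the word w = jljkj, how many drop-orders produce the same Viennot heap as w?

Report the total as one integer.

10

piece 0:j — minimal
piece 1:l — minimal
piece 2:j rests on {0:j}
piece 3:k rests on {1:l}
piece 4:j rests on {2:j}
minimal pieces: {0:j, 1:l}
ways to finish when only these pieces remain (= sum over removing one remaining piece with nothing left below it):
  1 left: {3}→1  {4}→1
  2 left: {1,3}→1  {2,4}→1  {3,4}→2
  3 left: {0,2,4}→1  {1,3,4}→3  {2,3,4}→3
  placing 0:j first → 6 extensions
  placing 1:l first → 4 extensions
total linear extensions = 10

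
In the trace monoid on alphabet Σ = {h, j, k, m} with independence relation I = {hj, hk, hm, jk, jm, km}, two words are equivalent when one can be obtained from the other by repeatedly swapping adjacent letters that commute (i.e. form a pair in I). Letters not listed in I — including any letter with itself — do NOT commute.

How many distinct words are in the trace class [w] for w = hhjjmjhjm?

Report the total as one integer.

drop 0:h onto floor
drop 1:h onto {0:h}
drop 2:j onto floor
drop 3:j onto {2:j}
drop 4:m onto floor
drop 5:j onto {3:j}
drop 6:h onto {1:h}
drop 7:j onto {5:j}
drop 8:m onto {4:m}
ground layer = {0:h, 2:j, 4:m}
drop-orders for the pieces not yet dropped (sum over which currently-grounded one goes next):
  1 to go: {6} 1  {7} 1  {8} 1
  2 to go: {1,6} 1  {4,8} 1  {5,7} 1  {6,7} 2  {6,8} 2  {7,8} 2
  3 to go: {0,1,6} 1  {1,6,7} 3  {1,6,8} 3  {3,5,7} 1  {4,6,8} 3  {4,7,8} 3  {5,6,7} 3  {5,7,8} 3  {6,7,8} 6
  4 to go: {0,1,6,7} 4  {0,1,6,8} 4  {1,4,6,8} 6  {1,5,6,7} 6  {1,6,7,8} 12  {2,3,5,7} 1  {3,5,6,7} 4  {3,5,7,8} 4  {4,5,7,8} 6  {4,6,7,8} 12  {5,6,7,8} 12
  5 to go: {0,1,4,6,8} 10  {0,1,5,6,7} 10  {0,1,6,7,8} 20  {1,3,5,6,7} 10  {1,4,6,7,8} 30  {1,5,6,7,8} 30  {2,3,5,6,7} 5  {2,3,5,7,8} 5  {3,4,5,7,8} 10  {3,5,6,7,8} 20  {4,5,6,7,8} 30
  6 to go: {0,1,3,5,6,7} 20  {0,1,4,6,7,8} 60  {0,1,5,6,7,8} 60  {1,2,3,5,6,7} 15  {1,3,5,6,7,8} 60  {1,4,5,6,7,8} 90  {2,3,4,5,7,8} 15  {2,3,5,6,7,8} 30  {3,4,5,6,7,8} 60
  7 to go: {0,1,2,3,5,6,7} 35  {0,1,3,5,6,7,8} 140  {0,1,4,5,6,7,8} 210  {1,2,3,5,6,7,8} 105  {1,3,4,5,6,7,8} 210  {2,3,4,5,6,7,8} 105
  if 0:h drops first: 420 orders
  if 2:j drops first: 560 orders
  if 4:m drops first: 280 orders
heap linearizations: 1260

1260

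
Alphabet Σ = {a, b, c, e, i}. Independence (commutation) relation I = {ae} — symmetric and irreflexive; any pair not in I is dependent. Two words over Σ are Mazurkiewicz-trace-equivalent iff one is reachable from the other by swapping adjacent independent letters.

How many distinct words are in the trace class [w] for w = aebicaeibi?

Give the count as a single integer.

4

drop 0:a onto floor
drop 1:e onto floor
drop 2:b onto {0:a, 1:e}
drop 3:i onto {2:b}
drop 4:c onto {3:i}
drop 5:a onto {4:c}
drop 6:e onto {4:c}
drop 7:i onto {5:a, 6:e}
drop 8:b onto {7:i}
drop 9:i onto {8:b}
ground layer = {0:a, 1:e}
drop-orders for the pieces not yet dropped (sum over which currently-grounded one goes next):
  1 to go: {9} 1
  2 to go: {8,9} 1
  3 to go: {7,8,9} 1
  4 to go: {5,7,8,9} 1  {6,7,8,9} 1
  5 to go: {5,6,7,8,9} 2
  6 to go: {4,5,6,7,8,9} 2
  7 to go: {3,4,5,6,7,8,9} 2
  8 to go: {2,3,4,5,6,7,8,9} 2
  if 0:a drops first: 2 orders
  if 1:e drops first: 2 orders
heap linearizations: 4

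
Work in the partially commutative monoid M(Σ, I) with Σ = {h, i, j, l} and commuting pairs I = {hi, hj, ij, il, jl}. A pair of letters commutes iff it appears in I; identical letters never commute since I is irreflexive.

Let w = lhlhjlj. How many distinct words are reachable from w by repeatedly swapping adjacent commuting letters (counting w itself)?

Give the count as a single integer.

21

0(l) covers ∅
1(h) covers 0:l
2(l) covers 1:h
3(h) covers 2:l
4(j) covers ∅
5(l) covers 3:h
6(j) covers 4:j
floor of heap: 0:l, 4:j
completions by unplaced set U, small U first (add the entries for U minus each lowest piece of U):
  |U|=1: {5}:1  {6}:1
  |U|=2: {3,5}:1  {4,6}:1  {5,6}:2
  |U|=3: {2,3,5}:1  {3,5,6}:3  {4,5,6}:3
  |U|=4: {1,2,3,5}:1  {2,3,5,6}:4  {3,4,5,6}:6
  |U|=5: {0,1,2,3,5}:1  {1,2,3,5,6}:5  {2,3,4,5,6}:10
  start at 0(l): 15
  start at 4(j): 6
sum over floor = 21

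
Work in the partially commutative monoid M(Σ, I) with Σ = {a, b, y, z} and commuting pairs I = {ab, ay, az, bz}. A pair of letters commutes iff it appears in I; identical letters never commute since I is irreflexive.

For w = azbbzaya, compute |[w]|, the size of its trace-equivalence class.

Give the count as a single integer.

336

piece 0:a — minimal
piece 1:z — minimal
piece 2:b — minimal
piece 3:b rests on {2:b}
piece 4:z rests on {1:z}
piece 5:a rests on {0:a}
piece 6:y rests on {3:b, 4:z}
piece 7:a rests on {5:a}
minimal pieces: {0:a, 1:z, 2:b}
ways to finish when only these pieces remain (= sum over removing one remaining piece with nothing left below it):
  1 left: {6}→1  {7}→1
  2 left: {3,6}→1  {4,6}→1  {5,7}→1  {6,7}→2
  3 left: {0,5,7}→1  {1,4,6}→1  {2,3,6}→1  {3,4,6}→2  {3,6,7}→3  {4,6,7}→3  {5,6,7}→3
  4 left: {0,5,6,7}→4  {1,3,4,6}→3  {1,4,6,7}→4  {2,3,4,6}→3  {2,3,6,7}→4  {3,4,6,7}→8  {3,5,6,7}→6  {4,5,6,7}→6
  5 left: {0,3,5,6,7}→10  {0,4,5,6,7}→10  {1,2,3,4,6}→6  {1,3,4,6,7}→15  {1,4,5,6,7}→10  {2,3,4,6,7}→15  {2,3,5,6,7}→10  {3,4,5,6,7}→20
  6 left: {0,1,4,5,6,7}→20  {0,2,3,5,6,7}→20  {0,3,4,5,6,7}→40  {1,2,3,4,6,7}→36  {1,3,4,5,6,7}→45  {2,3,4,5,6,7}→45
  placing 0:a first → 126 extensions
  placing 1:z first → 105 extensions
  placing 2:b first → 105 extensions
total linear extensions = 336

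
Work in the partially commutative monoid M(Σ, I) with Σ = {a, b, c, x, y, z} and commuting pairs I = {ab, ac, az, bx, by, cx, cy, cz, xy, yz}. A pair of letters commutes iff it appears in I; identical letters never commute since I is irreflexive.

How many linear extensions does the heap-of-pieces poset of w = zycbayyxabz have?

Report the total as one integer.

2010

0(z) covers ∅
1(y) covers ∅
2(c) covers ∅
3(b) covers 0:z, 2:c
4(a) covers 1:y
5(y) covers 4:a
6(y) covers 5:y
7(x) covers 0:z, 4:a
8(a) covers 6:y, 7:x
9(b) covers 3:b
10(z) covers 7:x, 9:b
floor of heap: 0:z, 1:y, 2:c
completions by unplaced set U, small U first (add the entries for U minus each lowest piece of U):
  |U|=1: {8}:1  {10}:1
  |U|=2: {6,8}:1  {8,10}:2  {9,10}:1
  |U|=3: {3,9,10}:1  {5,6,8}:1  {6,8,10}:3  {7,8,10}:2  {8,9,10}:3
  |U|=4: {2,3,9,10}:1  {3,8,9,10}:4  {5,6,8,10}:4  {6,7,8,10}:5  {6,8,9,10}:6  {7,8,9,10}:5
  |U|=5: {2,3,8,9,10}:5  {3,6,8,9,10}:10  {3,7,8,9,10}:9  {5,6,7,8,10}:9  {5,6,8,9,10}:10  {6,7,8,9,10}:16
  |U|=6: {0,3,7,8,9,10}:9  {2,3,6,8,9,10}:15  {2,3,7,8,9,10}:14  {3,5,6,8,9,10}:20  {3,6,7,8,9,10}:35  {4,5,6,7,8,10}:9  {5,6,7,8,9,10}:35
  |U|=7: {0,2,3,7,8,9,10}:23  {0,3,6,7,8,9,10}:44  {1,4,5,6,7,8,10}:9  {2,3,5,6,8,9,10}:35  {2,3,6,7,8,9,10}:64  {3,5,6,7,8,9,10}:90  {4,5,6,7,8,9,10}:44
  |U|=8: {0,2,3,6,7,8,9,10}:131  {0,3,5,6,7,8,9,10}:134  {1,4,5,6,7,8,9,10}:53  {2,3,5,6,7,8,9,10}:189  {3,4,5,6,7,8,9,10}:134
  |U|=9: {0,2,3,5,6,7,8,9,10}:454  {0,3,4,5,6,7,8,9,10}:268  {1,3,4,5,6,7,8,9,10}:187  {2,3,4,5,6,7,8,9,10}:323
  start at 0(z): 510
  start at 1(y): 1045
  start at 2(c): 455
sum over floor = 2010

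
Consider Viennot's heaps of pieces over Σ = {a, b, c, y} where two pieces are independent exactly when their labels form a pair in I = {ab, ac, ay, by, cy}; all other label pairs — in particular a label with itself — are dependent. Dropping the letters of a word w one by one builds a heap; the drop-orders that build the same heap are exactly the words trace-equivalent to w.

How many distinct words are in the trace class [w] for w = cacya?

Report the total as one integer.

30

0(c) covers ∅
1(a) covers ∅
2(c) covers 0:c
3(y) covers ∅
4(a) covers 1:a
floor of heap: 0:c, 1:a, 3:y
completions by unplaced set U, small U first (add the entries for U minus each lowest piece of U):
  |U|=1: {2}:1  {3}:1  {4}:1
  |U|=2: {0,2}:1  {1,4}:1  {2,3}:2  {2,4}:2  {3,4}:2
  |U|=3: {0,2,3}:3  {0,2,4}:3  {1,2,4}:3  {1,3,4}:3  {2,3,4}:6
  start at 0(c): 12
  start at 1(a): 12
  start at 3(y): 6
sum over floor = 30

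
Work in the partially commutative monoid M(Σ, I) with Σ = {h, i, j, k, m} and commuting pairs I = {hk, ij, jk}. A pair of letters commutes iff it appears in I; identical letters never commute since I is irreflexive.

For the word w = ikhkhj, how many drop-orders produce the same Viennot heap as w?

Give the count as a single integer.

piece 0:i — minimal
piece 1:k rests on {0:i}
piece 2:h rests on {0:i}
piece 3:k rests on {1:k}
piece 4:h rests on {2:h}
piece 5:j rests on {4:h}
minimal pieces: {0:i}
ways to finish when only these pieces remain (= sum over removing one remaining piece with nothing left below it):
  1 left: {3}→1  {5}→1
  2 left: {1,3}→1  {3,5}→2  {4,5}→1
  3 left: {1,3,5}→3  {2,4,5}→1  {3,4,5}→3
  4 left: {1,3,4,5}→6  {2,3,4,5}→4
  placing 0:i first → 10 extensions

10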